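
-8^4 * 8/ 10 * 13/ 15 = -212992/ 75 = -2839.89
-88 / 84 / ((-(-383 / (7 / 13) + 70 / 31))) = -682 / 461577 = -0.00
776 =776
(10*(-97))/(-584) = 485/292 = 1.66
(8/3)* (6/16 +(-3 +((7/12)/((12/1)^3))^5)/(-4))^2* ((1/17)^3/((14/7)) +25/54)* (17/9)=9141071568824496793930850563603974116503238040425/3096529437112951024952255230861241926857214918656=2.95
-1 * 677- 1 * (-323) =-354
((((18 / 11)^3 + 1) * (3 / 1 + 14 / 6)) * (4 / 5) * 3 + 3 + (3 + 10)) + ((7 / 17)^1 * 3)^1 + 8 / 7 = 69107893 / 791945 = 87.26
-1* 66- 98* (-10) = 914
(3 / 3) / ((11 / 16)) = 16 / 11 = 1.45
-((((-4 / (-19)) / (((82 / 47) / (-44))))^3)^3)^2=-125443898254306673689296977521364360103707566713551211230559993856 / 11160258089411829136498574959273691615632218045839161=-11240232730219.76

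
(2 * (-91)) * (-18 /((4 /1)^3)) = 51.19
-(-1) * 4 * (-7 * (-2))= 56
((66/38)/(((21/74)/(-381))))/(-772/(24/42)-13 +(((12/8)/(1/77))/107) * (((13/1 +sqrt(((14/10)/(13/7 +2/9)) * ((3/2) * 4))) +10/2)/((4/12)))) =570167262 * sqrt(3930)/4015040562137 +50193754798980/28105283934959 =1.79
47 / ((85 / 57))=2679 / 85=31.52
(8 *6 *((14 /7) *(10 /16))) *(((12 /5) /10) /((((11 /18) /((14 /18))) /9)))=9072 /55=164.95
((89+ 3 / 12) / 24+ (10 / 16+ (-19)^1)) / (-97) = 469 / 3104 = 0.15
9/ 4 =2.25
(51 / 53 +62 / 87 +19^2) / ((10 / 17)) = 14214499 / 23055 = 616.55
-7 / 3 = -2.33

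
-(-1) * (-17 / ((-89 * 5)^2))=-17 / 198025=-0.00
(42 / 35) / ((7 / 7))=6 / 5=1.20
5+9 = 14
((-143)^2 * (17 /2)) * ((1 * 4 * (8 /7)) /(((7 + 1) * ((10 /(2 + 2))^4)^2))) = 177988096 /2734375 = 65.09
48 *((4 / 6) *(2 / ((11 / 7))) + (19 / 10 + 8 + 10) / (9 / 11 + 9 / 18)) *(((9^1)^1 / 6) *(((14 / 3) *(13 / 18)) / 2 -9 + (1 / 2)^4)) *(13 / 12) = -3107500513 / 344520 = -9019.80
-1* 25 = -25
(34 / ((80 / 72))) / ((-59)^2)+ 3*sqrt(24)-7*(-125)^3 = 6*sqrt(6)+ 237958984528 / 17405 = 13671889.71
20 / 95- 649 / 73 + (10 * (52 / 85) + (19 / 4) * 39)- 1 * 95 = 8270359 / 94316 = 87.69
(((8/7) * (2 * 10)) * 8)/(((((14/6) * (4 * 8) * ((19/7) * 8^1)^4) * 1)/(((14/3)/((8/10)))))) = 0.00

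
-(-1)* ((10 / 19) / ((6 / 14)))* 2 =140 / 57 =2.46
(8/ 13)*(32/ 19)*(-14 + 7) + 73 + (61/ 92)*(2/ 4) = 3003043/ 45448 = 66.08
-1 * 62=-62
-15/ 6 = -5/ 2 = -2.50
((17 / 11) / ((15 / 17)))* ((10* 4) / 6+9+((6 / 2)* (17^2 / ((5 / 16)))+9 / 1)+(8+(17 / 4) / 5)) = 1947571 / 396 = 4918.11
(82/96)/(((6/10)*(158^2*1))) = 205/3594816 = 0.00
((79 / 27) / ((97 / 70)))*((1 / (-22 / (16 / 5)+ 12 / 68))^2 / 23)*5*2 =1022828800 / 49991951277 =0.02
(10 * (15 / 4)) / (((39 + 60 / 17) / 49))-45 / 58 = 42.43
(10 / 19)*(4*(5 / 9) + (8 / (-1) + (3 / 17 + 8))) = 3670 / 2907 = 1.26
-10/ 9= -1.11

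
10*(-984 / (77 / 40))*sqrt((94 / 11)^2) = -36998400 / 847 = -43681.70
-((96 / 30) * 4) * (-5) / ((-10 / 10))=-64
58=58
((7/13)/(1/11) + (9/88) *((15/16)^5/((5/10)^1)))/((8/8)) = 3641422363/599785472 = 6.07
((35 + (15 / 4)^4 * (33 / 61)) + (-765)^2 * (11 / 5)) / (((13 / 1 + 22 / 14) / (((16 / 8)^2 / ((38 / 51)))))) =140754173735 / 296704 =474392.57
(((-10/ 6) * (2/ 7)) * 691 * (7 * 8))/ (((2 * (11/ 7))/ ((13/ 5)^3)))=-85015112/ 825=-103048.62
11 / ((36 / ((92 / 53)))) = 0.53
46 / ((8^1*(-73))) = -23 / 292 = -0.08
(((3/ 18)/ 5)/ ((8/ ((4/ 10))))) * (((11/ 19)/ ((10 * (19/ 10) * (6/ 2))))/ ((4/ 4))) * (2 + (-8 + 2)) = -11/ 162450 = -0.00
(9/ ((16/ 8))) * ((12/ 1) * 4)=216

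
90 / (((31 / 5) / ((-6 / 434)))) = -1350 / 6727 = -0.20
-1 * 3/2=-3/2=-1.50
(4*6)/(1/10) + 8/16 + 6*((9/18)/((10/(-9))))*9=1081/5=216.20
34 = 34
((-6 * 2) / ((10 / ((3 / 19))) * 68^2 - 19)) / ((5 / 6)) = -216 / 4392515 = -0.00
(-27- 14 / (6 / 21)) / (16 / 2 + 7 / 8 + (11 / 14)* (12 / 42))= -29792 / 3567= -8.35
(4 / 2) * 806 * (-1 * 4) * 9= -58032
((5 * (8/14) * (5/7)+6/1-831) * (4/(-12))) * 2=80650/147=548.64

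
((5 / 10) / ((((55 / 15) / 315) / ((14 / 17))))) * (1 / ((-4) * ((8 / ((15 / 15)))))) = -6615 / 5984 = -1.11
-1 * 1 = -1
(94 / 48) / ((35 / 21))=47 / 40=1.18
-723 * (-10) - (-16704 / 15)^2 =-30821874 / 25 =-1232874.96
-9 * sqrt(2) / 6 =-3 * sqrt(2) / 2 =-2.12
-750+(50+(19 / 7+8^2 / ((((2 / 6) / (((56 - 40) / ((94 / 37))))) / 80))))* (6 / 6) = 31596513 / 329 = 96038.03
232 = 232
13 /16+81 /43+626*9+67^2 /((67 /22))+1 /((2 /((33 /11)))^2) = 4893707 /688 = 7112.95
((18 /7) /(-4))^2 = 81 /196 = 0.41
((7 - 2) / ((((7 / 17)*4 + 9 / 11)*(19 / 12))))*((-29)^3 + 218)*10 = -2711986200 / 8759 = -309622.81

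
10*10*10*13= 13000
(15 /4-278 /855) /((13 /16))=3604 /855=4.22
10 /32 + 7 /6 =71 /48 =1.48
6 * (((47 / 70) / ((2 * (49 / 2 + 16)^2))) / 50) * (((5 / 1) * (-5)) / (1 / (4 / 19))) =-188 / 1454355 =-0.00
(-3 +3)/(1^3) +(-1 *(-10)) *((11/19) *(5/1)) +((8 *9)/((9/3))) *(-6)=-2186/19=-115.05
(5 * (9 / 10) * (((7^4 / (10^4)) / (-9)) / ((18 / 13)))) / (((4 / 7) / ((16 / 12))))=-218491 / 1080000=-0.20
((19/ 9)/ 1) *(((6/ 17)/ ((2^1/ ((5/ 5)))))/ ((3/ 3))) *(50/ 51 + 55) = 20.86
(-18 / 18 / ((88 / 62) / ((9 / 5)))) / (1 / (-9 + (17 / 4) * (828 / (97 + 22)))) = -10044 / 385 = -26.09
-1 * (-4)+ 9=13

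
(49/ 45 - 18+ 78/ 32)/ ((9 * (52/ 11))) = -114631/ 336960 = -0.34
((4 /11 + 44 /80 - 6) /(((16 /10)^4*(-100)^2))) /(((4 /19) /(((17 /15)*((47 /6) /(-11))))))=5662513 /19031654400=0.00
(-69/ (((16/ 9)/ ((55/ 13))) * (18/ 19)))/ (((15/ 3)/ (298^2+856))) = -323246715/ 104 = -3108141.49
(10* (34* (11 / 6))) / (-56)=-935 / 84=-11.13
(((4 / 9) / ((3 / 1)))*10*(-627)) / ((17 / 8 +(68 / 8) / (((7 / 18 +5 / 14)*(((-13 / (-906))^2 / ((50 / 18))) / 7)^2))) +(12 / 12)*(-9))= -17955500992 / 1964381504618393667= -0.00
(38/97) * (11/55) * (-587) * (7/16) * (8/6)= -78071/2910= -26.83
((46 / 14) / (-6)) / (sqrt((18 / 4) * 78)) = -23 * sqrt(39) / 4914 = -0.03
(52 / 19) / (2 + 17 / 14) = 728 / 855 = 0.85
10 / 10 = 1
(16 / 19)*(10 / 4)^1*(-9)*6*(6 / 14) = -6480 / 133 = -48.72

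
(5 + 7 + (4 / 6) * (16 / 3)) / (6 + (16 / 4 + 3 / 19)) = 2660 / 1737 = 1.53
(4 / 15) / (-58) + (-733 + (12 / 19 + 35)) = -5763788 / 8265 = -697.37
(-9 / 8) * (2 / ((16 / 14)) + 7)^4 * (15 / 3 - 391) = 2606585625 / 1024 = 2545493.77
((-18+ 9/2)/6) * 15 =-135/4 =-33.75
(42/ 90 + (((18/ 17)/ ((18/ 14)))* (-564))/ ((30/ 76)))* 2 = -599858/ 255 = -2352.38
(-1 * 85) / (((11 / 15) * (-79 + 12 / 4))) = 1275 / 836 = 1.53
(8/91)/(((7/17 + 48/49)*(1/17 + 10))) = 16184/2576457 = 0.01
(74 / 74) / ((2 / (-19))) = -9.50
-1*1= -1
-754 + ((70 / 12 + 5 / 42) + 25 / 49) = -109888 / 147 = -747.54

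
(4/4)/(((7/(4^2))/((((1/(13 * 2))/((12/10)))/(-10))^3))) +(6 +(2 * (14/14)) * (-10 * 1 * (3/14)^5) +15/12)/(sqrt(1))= 231009775715/31903181856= 7.24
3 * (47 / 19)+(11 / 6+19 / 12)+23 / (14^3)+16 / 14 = 1875169 / 156408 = 11.99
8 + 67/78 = 691/78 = 8.86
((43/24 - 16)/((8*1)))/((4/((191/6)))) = -14.13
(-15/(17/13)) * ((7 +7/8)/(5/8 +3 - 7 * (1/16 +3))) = 1638/323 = 5.07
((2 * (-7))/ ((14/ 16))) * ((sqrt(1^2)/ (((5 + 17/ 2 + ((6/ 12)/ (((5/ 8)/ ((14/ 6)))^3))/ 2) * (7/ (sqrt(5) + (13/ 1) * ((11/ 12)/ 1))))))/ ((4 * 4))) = -160875/ 2505062 - 6750 * sqrt(5)/ 1252531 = -0.08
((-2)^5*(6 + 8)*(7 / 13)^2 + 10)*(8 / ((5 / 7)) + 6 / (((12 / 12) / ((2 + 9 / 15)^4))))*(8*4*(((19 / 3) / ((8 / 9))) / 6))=-1300203.28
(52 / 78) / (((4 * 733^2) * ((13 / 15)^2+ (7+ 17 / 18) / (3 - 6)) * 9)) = -25 / 1375997129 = -0.00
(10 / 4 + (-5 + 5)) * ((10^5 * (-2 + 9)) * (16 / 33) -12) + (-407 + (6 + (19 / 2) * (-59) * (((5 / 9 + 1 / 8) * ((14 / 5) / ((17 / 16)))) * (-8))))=7204045663 / 8415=856095.74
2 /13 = 0.15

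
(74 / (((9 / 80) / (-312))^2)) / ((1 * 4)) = 1280614400 / 9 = 142290488.89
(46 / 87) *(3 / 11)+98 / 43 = 33240 / 13717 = 2.42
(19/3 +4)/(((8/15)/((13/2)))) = 2015/16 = 125.94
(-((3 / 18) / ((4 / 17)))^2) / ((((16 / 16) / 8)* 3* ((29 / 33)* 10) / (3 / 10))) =-3179 / 69600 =-0.05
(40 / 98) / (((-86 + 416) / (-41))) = -82 / 1617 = -0.05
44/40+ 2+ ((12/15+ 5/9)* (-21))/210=667/225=2.96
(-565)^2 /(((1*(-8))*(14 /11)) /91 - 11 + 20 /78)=-136947525 /4657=-29406.81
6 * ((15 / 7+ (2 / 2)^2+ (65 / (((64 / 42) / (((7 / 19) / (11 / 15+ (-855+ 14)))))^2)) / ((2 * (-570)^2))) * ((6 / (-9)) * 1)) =-3731159522048345759 / 296796780162154496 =-12.57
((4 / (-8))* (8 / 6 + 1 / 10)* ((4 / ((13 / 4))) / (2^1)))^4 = 54700816 / 1445900625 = 0.04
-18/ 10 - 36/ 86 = -477/ 215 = -2.22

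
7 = 7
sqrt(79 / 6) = sqrt(474) / 6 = 3.63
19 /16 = 1.19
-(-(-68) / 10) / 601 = -34 / 3005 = -0.01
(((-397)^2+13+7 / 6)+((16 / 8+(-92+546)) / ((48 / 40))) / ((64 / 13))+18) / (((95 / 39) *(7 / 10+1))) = 98416253 / 2584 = 38086.79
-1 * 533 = -533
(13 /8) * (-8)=-13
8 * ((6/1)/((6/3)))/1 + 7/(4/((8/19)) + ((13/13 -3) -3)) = 230/9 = 25.56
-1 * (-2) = 2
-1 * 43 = -43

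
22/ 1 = 22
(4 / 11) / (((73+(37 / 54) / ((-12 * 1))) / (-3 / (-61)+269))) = 3867264 / 2883287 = 1.34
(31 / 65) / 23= 31 / 1495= 0.02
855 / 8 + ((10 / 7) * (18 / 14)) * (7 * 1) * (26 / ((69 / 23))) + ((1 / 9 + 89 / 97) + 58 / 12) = 10959005 / 48888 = 224.17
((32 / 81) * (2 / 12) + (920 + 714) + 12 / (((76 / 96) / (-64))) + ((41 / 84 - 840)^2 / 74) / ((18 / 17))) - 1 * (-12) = 5180893979929 / 535719744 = 9670.90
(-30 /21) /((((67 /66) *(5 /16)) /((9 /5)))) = -19008 /2345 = -8.11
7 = 7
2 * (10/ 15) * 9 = 12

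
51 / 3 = 17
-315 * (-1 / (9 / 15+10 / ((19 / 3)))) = 3325 / 23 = 144.57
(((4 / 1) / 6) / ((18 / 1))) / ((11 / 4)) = 4 / 297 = 0.01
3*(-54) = -162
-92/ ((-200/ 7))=161/ 50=3.22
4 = 4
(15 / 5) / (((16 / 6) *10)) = 0.11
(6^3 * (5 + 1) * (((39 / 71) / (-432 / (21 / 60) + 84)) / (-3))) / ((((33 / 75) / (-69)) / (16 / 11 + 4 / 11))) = -339066000 / 5764561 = -58.82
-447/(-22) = 447/22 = 20.32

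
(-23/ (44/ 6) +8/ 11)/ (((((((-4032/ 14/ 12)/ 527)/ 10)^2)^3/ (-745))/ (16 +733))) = 9899144808825897452040390625/ 65691648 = 150691071242814572897.31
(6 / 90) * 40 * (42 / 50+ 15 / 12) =418 / 75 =5.57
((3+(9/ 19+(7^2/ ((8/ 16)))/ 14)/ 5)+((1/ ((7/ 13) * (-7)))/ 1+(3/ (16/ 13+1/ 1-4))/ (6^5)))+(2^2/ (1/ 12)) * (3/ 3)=14494258333/ 277512480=52.23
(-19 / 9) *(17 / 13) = -323 / 117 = -2.76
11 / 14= 0.79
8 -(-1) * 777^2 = 603737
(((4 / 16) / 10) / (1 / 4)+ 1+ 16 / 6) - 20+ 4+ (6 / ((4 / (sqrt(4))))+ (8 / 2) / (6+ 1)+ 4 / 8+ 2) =-647 / 105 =-6.16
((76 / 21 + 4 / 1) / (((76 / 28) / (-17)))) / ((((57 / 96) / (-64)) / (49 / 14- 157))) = -855080960 / 1083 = -789548.44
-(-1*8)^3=512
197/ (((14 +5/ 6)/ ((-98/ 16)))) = -81.35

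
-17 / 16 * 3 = -51 / 16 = -3.19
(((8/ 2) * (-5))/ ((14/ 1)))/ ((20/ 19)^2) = -1.29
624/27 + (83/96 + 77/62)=25.22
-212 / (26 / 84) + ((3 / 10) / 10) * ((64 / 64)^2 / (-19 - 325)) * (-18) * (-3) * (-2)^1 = -684.91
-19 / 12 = -1.58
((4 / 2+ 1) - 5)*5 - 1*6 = -16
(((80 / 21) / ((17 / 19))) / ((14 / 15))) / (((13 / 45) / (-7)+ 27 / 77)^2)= 116386875 / 2442016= 47.66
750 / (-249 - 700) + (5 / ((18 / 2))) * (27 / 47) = -0.47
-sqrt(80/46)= -2*sqrt(230)/23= -1.32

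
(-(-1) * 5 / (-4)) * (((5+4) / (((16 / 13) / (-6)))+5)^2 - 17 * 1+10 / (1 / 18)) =-535765 / 256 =-2092.83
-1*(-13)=13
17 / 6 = 2.83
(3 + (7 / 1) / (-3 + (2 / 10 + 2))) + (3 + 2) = -3 / 4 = -0.75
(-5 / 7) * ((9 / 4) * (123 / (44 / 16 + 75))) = -5535 / 2177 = -2.54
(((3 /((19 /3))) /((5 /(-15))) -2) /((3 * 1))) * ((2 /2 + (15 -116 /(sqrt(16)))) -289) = 19630 /57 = 344.39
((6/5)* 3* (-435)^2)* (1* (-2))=-1362420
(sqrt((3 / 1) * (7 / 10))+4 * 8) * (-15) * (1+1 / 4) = -600 - 15 * sqrt(210) / 8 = -627.17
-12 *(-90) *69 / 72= 1035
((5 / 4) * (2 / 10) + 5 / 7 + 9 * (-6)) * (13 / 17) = -40.56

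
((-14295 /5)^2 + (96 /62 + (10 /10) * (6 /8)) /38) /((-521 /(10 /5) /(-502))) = 508807748253 /32302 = 15751586.53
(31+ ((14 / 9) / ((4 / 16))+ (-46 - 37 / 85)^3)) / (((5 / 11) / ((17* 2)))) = -7486601.53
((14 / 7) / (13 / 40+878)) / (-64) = -0.00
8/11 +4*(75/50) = 74/11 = 6.73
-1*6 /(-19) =6 /19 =0.32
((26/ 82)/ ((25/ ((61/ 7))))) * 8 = 6344/ 7175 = 0.88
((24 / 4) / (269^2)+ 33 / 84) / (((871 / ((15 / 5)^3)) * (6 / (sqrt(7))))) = 7165251 * sqrt(7) / 3529480136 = 0.01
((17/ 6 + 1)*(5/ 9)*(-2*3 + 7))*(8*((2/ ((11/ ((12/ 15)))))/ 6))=368/ 891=0.41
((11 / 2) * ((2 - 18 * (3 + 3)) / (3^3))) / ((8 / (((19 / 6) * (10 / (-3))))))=55385 / 1944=28.49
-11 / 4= -2.75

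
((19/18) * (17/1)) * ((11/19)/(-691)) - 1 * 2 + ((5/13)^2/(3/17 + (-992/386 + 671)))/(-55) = -25552309481014/12680804007729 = -2.02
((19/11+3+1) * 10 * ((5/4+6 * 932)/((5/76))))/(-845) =-4120074/715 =-5762.34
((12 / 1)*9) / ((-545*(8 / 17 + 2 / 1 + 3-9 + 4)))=-459 / 1090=-0.42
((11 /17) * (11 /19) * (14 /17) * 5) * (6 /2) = 25410 /5491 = 4.63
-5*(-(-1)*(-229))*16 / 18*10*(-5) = -458000 / 9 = -50888.89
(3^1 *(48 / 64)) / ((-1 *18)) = -1 / 8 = -0.12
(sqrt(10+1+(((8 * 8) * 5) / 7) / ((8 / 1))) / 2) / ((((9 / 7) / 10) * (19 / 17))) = 14.23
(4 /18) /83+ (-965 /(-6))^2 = 25867.36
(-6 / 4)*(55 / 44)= -15 / 8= -1.88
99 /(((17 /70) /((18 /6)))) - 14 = 20552 /17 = 1208.94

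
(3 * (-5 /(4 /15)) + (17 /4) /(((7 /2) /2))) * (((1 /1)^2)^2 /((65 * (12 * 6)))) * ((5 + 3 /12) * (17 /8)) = -25619 /199680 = -0.13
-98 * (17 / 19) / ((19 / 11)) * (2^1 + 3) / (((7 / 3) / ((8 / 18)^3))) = -837760 / 87723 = -9.55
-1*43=-43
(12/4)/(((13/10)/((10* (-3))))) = -900/13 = -69.23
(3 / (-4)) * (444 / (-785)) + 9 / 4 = 8397 / 3140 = 2.67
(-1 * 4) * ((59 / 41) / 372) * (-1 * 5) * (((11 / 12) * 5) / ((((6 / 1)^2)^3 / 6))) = 16225 / 355798656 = 0.00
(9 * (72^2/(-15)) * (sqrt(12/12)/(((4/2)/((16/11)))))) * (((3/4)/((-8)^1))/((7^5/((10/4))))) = 5832/184877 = 0.03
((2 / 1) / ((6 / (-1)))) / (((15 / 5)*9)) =-1 / 81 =-0.01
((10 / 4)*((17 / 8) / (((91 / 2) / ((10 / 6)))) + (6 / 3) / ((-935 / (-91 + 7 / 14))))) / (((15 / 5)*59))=277127 / 72288216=0.00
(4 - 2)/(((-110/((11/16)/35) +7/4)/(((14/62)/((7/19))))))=-152/694183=-0.00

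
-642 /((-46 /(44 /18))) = 2354 /69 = 34.12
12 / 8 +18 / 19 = 93 / 38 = 2.45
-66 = -66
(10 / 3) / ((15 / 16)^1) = 32 / 9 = 3.56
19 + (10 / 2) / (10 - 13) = 52 / 3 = 17.33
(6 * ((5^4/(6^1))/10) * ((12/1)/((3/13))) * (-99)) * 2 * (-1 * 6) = 3861000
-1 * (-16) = 16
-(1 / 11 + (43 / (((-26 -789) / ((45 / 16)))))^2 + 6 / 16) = -36505987 / 74818304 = -0.49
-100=-100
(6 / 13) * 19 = 8.77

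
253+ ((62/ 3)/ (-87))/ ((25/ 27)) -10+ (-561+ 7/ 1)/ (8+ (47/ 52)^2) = 3109692149/ 17284725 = 179.91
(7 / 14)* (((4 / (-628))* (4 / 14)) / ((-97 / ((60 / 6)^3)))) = 1000 / 106603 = 0.01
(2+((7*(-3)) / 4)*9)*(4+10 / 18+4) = -13937 / 36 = -387.14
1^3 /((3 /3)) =1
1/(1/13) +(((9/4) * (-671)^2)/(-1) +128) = -1012901.25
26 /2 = 13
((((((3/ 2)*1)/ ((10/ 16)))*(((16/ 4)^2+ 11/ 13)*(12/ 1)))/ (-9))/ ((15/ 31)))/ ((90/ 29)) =-525016/ 14625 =-35.90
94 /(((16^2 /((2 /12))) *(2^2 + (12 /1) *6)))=47 /58368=0.00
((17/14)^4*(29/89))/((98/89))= 2422109/3764768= 0.64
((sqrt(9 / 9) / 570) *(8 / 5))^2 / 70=8 / 71071875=0.00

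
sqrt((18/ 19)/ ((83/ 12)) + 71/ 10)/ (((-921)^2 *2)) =sqrt(1799782790)/ 26753521140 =0.00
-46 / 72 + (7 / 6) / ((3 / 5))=47 / 36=1.31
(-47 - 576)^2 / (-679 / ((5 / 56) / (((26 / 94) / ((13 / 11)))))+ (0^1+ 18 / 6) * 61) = -91210315 / 375259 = -243.06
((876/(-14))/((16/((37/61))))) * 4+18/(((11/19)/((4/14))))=-5685/9394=-0.61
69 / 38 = 1.82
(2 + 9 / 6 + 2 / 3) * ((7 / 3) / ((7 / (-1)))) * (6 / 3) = -25 / 9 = -2.78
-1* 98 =-98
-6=-6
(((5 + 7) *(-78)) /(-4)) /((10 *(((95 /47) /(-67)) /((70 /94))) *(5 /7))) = -384111 /475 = -808.65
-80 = -80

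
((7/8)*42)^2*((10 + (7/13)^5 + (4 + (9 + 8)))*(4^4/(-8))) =-498169132020/371293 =-1341714.31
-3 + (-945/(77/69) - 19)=-868.82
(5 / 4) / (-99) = -5 / 396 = -0.01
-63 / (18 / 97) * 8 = -2716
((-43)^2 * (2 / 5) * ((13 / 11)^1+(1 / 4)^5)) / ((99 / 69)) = 188862407 / 309760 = 609.71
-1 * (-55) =55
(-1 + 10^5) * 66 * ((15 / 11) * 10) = 89999100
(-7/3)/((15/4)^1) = -28/45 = -0.62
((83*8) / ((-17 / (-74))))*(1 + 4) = 245680 / 17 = 14451.76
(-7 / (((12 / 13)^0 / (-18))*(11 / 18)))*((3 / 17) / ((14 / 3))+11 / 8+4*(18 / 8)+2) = 957177 / 374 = 2559.30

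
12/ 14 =6/ 7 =0.86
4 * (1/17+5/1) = 344/17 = 20.24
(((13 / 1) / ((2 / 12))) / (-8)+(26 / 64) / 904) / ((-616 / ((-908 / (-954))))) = 0.02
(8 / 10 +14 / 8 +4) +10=16.55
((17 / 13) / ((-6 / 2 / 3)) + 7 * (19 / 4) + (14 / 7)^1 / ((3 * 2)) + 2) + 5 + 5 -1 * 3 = 6439 / 156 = 41.28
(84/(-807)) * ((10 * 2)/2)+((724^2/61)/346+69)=263421065/2838757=92.79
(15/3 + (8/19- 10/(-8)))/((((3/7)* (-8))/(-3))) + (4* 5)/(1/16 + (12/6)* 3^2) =1220221/175712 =6.94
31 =31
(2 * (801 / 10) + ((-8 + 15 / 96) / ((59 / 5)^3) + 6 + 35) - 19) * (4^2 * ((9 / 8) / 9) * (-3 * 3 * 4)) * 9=-484951190373 / 4107580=-118062.51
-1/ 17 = -0.06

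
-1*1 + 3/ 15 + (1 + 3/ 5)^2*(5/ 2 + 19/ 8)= 11.68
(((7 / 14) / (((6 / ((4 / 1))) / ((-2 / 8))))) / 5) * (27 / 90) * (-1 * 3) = 3 / 200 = 0.02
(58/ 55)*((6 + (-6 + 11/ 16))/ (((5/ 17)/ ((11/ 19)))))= 1.43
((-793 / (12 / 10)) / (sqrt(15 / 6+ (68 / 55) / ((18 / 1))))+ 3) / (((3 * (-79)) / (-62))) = -107.08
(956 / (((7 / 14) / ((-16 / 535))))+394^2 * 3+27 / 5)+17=249135172 / 535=465673.22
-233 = -233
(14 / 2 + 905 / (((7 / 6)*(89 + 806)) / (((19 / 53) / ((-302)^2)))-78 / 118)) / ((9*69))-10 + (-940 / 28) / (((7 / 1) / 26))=-3661272343686495124 / 27184448449810323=-134.68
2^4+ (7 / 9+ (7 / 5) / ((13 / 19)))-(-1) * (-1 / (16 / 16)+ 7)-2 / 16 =24.70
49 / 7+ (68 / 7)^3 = 316833 / 343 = 923.71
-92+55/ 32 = -2889/ 32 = -90.28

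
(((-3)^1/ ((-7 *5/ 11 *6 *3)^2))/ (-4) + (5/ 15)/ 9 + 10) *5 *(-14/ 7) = -5311721/ 52920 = -100.37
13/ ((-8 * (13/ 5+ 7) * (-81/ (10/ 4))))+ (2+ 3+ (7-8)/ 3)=290629/ 62208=4.67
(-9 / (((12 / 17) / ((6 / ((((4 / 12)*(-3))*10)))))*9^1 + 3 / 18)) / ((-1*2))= -459 / 1063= -0.43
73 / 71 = 1.03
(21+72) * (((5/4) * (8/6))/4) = 155/4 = 38.75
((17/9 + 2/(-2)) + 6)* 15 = 310/3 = 103.33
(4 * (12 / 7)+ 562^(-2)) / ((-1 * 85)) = -15160519 / 187927180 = -0.08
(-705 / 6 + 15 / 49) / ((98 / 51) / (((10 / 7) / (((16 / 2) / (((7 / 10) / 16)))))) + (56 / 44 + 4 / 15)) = -32215425 / 68035324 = -0.47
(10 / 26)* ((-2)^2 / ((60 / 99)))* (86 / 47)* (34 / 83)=96492 / 50713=1.90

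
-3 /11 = -0.27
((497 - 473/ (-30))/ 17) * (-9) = -46149/ 170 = -271.46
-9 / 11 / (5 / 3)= -27 / 55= -0.49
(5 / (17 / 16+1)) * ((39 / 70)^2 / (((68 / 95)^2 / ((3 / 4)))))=2745405 / 2492336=1.10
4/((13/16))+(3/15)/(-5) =1587/325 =4.88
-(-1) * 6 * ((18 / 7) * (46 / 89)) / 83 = 4968 / 51709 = 0.10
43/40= 1.08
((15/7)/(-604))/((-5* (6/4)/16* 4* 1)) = 0.00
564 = 564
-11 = -11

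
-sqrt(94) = -9.70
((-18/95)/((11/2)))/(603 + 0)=-4/70015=-0.00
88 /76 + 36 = 706 /19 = 37.16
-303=-303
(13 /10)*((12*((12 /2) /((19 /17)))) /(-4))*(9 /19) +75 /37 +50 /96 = -23624551 /3205680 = -7.37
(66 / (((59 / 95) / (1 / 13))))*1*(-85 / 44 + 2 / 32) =-93765 / 6136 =-15.28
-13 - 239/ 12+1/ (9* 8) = -2369/ 72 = -32.90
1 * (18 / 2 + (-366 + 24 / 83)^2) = 921427317 / 6889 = 133753.42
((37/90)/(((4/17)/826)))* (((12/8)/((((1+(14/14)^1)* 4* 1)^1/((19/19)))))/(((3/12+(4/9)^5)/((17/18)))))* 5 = 4779.80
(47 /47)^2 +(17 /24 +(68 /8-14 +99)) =2285 /24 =95.21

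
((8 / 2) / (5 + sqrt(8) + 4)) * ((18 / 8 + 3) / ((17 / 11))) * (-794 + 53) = -1540539 / 1241 + 342342 * sqrt(2) / 1241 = -851.24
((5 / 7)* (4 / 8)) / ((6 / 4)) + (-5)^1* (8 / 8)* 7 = -730 / 21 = -34.76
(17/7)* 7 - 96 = -79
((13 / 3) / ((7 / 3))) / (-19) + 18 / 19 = 113 / 133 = 0.85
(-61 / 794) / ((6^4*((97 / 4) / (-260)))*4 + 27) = 3965 / 23560362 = 0.00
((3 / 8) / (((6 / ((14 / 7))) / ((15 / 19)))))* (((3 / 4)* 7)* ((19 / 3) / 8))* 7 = 735 / 256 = 2.87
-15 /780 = -1 /52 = -0.02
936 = 936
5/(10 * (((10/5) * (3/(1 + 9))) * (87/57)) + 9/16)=304/591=0.51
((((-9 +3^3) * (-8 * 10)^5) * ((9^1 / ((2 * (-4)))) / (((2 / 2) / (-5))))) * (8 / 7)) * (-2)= 5308416000000 / 7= 758345142857.14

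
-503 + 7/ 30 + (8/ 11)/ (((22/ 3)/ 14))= -501.38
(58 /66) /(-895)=-29 /29535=-0.00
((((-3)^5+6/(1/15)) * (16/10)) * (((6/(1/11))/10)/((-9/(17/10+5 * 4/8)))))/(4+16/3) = 10098/125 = 80.78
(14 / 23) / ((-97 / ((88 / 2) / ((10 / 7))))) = -2156 / 11155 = -0.19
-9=-9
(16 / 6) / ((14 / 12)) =16 / 7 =2.29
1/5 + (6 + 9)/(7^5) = 16882/84035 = 0.20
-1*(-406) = 406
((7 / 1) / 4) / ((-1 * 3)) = -7 / 12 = -0.58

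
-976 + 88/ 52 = -12666/ 13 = -974.31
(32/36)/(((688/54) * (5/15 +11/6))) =18/559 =0.03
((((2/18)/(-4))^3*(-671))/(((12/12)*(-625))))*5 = -671/5832000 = -0.00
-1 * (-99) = 99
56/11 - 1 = 45/11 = 4.09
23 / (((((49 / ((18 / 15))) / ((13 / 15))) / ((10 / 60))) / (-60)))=-4.88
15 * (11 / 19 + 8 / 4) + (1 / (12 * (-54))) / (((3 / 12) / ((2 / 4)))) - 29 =59597 / 6156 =9.68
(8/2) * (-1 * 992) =-3968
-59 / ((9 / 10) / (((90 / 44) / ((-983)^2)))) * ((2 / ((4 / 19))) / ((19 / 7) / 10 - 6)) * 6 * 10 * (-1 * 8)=-470820000 / 4262300779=-0.11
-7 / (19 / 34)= -238 / 19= -12.53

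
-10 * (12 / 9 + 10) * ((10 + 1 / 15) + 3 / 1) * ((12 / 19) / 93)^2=-213248 / 3122289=-0.07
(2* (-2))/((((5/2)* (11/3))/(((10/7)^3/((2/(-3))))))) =7200/3773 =1.91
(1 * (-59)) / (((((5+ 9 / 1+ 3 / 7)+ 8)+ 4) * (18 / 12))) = -826 / 555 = -1.49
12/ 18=2/ 3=0.67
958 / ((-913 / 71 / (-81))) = 5509458 / 913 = 6034.46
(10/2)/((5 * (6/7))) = 7/6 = 1.17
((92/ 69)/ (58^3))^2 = 1/ 21413639556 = 0.00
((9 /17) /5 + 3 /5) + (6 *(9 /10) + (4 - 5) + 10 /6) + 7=3512 /255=13.77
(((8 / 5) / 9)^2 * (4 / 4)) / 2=32 / 2025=0.02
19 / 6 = 3.17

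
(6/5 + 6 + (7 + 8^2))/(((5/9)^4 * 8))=2565351/25000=102.61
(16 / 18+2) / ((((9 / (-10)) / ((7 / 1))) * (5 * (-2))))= 182 / 81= 2.25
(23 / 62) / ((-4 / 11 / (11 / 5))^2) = 336743 / 24800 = 13.58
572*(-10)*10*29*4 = -6635200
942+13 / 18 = 16969 / 18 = 942.72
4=4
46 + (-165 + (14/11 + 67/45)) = -57538/495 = -116.24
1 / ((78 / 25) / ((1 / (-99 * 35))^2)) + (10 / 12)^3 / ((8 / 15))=1300674407 / 1198701504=1.09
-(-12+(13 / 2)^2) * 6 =-363 / 2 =-181.50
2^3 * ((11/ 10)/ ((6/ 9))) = 66/ 5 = 13.20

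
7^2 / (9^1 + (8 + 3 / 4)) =196 / 71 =2.76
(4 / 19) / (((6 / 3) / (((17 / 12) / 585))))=17 / 66690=0.00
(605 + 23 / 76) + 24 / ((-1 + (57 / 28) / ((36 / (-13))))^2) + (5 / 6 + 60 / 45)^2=71833953659 / 116242038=617.97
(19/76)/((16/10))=5/32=0.16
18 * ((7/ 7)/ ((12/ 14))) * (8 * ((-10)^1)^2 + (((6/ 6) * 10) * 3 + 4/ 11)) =191814/ 11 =17437.64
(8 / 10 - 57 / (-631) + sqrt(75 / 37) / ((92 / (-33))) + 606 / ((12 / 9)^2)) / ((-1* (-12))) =8626157 / 302880 - 55* sqrt(111) / 13616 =28.44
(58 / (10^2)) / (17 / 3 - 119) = -87 / 17000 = -0.01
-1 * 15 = -15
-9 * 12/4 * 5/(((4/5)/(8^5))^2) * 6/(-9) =150994944000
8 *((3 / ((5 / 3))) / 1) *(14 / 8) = 126 / 5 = 25.20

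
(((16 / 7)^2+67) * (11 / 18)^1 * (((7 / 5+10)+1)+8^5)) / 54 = 1063423493 / 39690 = 26793.23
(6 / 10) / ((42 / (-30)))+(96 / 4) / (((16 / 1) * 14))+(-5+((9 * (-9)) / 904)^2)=-30395369 / 5720512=-5.31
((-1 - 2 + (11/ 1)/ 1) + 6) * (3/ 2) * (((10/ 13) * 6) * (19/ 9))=2660/ 13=204.62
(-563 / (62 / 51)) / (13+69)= -28713 / 5084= -5.65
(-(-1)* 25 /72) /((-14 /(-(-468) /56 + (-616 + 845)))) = -83075 /14112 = -5.89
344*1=344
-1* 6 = -6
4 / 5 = 0.80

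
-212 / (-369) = 212 / 369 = 0.57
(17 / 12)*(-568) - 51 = -2567 / 3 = -855.67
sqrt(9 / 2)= 3 * sqrt(2) / 2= 2.12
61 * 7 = 427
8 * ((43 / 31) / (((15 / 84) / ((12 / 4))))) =28896 / 155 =186.43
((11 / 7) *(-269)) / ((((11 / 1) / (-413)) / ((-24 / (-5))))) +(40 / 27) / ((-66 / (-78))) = 113131088 / 1485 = 76182.55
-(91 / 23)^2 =-8281 / 529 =-15.65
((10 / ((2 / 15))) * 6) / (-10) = -45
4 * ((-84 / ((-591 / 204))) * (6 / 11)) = 137088 / 2167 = 63.26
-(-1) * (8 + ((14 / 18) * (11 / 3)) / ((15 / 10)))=802 / 81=9.90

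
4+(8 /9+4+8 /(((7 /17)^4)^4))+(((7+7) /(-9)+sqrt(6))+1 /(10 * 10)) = sqrt(6)+116786933713746529185403 /9969879170880300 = 11713979.29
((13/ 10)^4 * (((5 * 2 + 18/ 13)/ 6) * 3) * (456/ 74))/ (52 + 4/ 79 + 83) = 9893091/ 13336250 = 0.74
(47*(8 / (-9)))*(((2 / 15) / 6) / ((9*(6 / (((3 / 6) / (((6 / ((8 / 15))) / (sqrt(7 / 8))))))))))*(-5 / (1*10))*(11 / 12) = 517*sqrt(14) / 5904900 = 0.00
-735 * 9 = -6615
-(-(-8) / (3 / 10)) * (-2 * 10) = 1600 / 3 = 533.33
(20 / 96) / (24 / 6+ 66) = 1 / 336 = 0.00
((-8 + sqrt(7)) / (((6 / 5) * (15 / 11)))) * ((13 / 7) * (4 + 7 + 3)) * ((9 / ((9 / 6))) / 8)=-286 / 3 + 143 * sqrt(7) / 12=-63.80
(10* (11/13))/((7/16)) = 19.34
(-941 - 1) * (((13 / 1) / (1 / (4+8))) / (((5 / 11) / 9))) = -14548248 / 5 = -2909649.60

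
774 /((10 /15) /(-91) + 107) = 211302 /29209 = 7.23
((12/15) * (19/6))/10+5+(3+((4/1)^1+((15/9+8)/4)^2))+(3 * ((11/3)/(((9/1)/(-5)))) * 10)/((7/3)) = -204041/25200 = -8.10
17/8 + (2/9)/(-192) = 1835/864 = 2.12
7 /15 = 0.47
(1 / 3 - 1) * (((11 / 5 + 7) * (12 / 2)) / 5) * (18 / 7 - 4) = 368 / 35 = 10.51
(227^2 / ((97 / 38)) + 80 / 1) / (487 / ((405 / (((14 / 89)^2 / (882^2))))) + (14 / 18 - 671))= -25030479152355390 / 827764301819081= -30.24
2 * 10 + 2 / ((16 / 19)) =179 / 8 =22.38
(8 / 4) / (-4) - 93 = -187 / 2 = -93.50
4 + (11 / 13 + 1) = 76 / 13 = 5.85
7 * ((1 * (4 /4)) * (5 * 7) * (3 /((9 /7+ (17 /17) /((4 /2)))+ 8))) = 10290 /137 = 75.11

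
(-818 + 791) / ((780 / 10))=-9 / 26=-0.35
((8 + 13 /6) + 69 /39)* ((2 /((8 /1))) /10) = 931 /3120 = 0.30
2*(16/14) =16/7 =2.29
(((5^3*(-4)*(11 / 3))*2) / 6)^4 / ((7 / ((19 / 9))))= 17386187500000000 / 413343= 42062373138.05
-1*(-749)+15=764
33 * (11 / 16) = 363 / 16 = 22.69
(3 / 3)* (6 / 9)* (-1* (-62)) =41.33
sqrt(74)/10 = 0.86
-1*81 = -81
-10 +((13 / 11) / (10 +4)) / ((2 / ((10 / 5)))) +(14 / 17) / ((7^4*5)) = -6359911 / 641410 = -9.92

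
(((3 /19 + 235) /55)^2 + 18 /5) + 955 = 1066778189 /1092025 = 976.88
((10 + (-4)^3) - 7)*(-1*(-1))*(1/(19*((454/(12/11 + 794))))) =-266753/47443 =-5.62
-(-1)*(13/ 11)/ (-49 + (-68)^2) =13/ 50325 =0.00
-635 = -635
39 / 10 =3.90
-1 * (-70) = 70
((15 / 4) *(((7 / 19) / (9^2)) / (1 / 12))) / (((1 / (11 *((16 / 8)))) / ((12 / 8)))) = 385 / 57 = 6.75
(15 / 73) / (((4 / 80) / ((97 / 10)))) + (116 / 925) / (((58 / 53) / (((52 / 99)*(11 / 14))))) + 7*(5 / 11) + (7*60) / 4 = 6929945068 / 46794825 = 148.09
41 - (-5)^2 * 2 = -9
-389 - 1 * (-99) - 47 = -337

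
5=5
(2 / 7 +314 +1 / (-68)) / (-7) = -44.90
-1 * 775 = -775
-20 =-20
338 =338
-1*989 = -989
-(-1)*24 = 24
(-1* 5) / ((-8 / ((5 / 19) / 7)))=25 / 1064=0.02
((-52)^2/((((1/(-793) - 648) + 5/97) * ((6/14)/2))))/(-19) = 727980344/710233395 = 1.02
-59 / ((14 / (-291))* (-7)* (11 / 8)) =-68676 / 539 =-127.41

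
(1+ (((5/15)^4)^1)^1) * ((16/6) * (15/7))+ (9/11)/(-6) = 70459/12474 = 5.65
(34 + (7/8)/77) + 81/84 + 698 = 451513/616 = 732.98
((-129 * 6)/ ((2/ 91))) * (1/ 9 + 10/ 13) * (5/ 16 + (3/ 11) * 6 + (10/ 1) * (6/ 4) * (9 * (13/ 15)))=-649047805/ 176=-3687771.62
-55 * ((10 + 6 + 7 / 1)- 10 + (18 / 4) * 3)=-2915 / 2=-1457.50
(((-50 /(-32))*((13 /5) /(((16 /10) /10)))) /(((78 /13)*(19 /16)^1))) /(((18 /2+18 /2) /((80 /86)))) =8125 /44118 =0.18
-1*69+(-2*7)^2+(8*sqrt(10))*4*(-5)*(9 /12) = -252.47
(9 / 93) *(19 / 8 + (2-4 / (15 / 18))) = -51 / 1240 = -0.04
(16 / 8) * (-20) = -40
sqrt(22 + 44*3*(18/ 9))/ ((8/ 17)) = 17*sqrt(286)/ 8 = 35.94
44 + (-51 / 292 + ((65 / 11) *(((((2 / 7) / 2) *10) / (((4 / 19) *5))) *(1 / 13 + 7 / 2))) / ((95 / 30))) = 1189039 / 22484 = 52.88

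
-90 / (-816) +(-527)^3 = -19905392873 / 136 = -146363182.89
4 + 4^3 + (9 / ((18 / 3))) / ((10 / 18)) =70.70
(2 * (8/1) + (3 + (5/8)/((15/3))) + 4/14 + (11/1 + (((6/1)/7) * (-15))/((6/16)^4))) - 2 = -313361/504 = -621.75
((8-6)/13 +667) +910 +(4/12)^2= 184540/117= 1577.26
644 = 644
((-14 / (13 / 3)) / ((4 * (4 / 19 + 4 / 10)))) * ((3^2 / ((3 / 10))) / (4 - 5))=29925 / 754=39.69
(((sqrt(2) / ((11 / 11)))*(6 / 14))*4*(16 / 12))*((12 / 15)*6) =384*sqrt(2) / 35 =15.52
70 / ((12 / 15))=175 / 2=87.50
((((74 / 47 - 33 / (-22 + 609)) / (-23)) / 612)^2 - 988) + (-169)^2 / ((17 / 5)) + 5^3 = 1136700097334901372961 / 150810102351159696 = 7537.29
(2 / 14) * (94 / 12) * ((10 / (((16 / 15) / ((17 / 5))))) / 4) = 3995 / 448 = 8.92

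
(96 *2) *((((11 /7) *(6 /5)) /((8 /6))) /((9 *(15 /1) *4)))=88 /175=0.50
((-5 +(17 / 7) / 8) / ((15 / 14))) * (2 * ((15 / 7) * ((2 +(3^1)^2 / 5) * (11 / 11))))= -4997 / 70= -71.39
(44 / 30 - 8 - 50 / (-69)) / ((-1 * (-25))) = -668 / 2875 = -0.23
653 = 653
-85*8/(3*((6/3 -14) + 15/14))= 560/27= 20.74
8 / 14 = 4 / 7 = 0.57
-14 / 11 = -1.27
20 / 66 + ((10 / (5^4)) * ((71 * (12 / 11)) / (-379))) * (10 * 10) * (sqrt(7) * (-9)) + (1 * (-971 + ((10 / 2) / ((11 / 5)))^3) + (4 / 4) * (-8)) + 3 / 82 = -316595105 / 327426 + 61344 * sqrt(7) / 20845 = -959.14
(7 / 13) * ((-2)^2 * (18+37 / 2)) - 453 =-4867 / 13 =-374.38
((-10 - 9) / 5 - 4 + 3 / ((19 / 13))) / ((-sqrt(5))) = 546 * sqrt(5) / 475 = 2.57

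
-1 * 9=-9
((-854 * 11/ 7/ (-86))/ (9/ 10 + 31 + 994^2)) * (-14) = -93940/ 424869197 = -0.00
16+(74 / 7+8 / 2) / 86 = 4867 / 301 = 16.17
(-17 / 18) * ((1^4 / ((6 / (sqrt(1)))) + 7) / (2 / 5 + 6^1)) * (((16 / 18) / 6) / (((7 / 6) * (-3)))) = 3655 / 81648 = 0.04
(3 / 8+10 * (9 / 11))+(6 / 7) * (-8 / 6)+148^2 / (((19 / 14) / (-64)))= -12089519371 / 11704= -1032939.11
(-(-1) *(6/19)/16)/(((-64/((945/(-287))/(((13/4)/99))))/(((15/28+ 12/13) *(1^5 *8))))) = 0.36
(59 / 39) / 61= 59 / 2379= 0.02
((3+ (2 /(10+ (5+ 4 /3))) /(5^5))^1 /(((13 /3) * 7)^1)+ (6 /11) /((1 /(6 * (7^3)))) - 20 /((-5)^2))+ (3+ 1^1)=13274408621 /11790625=1125.84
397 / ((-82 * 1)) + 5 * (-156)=-64357 / 82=-784.84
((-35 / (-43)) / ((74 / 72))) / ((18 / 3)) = 210 / 1591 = 0.13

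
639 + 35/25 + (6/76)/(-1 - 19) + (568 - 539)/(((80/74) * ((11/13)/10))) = 8004021/8360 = 957.42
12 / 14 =6 / 7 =0.86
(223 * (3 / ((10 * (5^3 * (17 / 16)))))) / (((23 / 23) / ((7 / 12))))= 3122 / 10625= 0.29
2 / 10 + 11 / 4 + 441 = 8879 / 20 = 443.95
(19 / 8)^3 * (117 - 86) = 212629 / 512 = 415.29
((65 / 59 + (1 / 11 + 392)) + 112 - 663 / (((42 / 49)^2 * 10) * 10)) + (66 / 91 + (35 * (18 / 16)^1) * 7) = 54749019139 / 70870800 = 772.52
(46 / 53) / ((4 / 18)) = 207 / 53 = 3.91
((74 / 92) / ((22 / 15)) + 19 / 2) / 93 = 0.11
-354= -354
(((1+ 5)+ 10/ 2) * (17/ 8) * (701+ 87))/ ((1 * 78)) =36839/ 156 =236.15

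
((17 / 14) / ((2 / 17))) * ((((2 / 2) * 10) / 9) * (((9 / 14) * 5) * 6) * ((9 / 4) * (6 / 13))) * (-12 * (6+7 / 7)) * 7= -1755675 / 13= -135051.92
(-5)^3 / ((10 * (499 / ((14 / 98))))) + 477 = 3332297 / 6986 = 477.00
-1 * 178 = -178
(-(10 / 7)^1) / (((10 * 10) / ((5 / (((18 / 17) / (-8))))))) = 34 / 63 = 0.54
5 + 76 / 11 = 11.91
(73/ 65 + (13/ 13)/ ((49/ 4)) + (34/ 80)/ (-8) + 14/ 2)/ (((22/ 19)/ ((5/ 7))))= 31570761/ 6278272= 5.03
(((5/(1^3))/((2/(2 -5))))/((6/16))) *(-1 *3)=60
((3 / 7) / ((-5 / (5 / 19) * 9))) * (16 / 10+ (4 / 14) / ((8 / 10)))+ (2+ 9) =307093 / 27930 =11.00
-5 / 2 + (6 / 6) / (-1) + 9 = 11 / 2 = 5.50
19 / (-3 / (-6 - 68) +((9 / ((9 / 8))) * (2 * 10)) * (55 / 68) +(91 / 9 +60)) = 215118 / 2259457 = 0.10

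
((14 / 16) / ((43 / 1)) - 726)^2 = 62368569169 / 118336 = 527046.45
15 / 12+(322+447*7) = 13809 / 4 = 3452.25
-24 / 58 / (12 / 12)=-12 / 29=-0.41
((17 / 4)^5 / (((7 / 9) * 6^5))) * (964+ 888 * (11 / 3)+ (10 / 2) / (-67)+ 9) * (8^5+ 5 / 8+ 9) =1953543743617059 / 61472768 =31779010.56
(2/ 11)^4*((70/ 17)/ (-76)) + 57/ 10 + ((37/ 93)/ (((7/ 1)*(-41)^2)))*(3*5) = 98335356103377/ 17250461184110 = 5.70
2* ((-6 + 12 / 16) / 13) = -21 / 26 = -0.81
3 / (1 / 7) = 21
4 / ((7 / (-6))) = -3.43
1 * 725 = 725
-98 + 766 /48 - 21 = -2473 /24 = -103.04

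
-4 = -4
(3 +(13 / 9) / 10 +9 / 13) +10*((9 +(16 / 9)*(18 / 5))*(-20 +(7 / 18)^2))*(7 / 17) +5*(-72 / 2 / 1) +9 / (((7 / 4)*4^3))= -1434.73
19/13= 1.46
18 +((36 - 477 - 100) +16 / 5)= -2599 / 5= -519.80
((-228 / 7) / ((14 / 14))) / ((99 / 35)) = -380 / 33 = -11.52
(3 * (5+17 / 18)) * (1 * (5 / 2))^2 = 2675 / 24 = 111.46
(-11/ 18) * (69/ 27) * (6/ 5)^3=-1012/ 375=-2.70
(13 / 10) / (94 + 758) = 13 / 8520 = 0.00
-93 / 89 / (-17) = 93 / 1513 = 0.06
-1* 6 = -6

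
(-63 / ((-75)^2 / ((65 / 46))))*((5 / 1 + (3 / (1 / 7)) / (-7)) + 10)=-546 / 2875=-0.19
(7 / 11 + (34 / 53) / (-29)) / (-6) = -10385 / 101442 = -0.10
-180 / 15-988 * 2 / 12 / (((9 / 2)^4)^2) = -1549808420 / 129140163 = -12.00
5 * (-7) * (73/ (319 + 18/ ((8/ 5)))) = -10220/ 1321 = -7.74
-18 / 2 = -9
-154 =-154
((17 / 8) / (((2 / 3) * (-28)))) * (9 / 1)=-459 / 448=-1.02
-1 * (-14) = 14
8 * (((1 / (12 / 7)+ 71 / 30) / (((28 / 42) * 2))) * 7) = 1239 / 10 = 123.90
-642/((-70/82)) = 26322/35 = 752.06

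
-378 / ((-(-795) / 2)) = -252 / 265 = -0.95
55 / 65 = 0.85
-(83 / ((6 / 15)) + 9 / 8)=-1669 / 8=-208.62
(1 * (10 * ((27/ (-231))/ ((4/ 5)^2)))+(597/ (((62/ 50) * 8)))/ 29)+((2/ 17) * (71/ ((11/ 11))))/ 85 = 138915289/ 400108940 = 0.35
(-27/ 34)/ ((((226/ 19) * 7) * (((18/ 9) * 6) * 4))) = -171/ 860608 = -0.00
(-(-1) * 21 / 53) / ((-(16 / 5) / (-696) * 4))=9135 / 424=21.54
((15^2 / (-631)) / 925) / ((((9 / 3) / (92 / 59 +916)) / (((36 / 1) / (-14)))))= 2923344 / 9642311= 0.30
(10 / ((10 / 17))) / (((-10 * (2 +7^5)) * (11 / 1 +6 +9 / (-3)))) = -0.00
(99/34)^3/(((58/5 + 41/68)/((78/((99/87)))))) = 18474885/133229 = 138.67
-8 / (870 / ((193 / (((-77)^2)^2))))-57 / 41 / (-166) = 871614397363 / 104074444715010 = 0.01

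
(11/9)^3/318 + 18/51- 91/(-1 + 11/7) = -1252373101/7881948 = -158.89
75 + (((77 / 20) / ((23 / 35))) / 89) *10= 309745 / 4094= 75.66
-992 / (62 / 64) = -1024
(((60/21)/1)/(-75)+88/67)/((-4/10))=-4486/1407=-3.19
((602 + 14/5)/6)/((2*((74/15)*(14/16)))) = 11.68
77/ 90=0.86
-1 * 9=-9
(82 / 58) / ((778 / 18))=369 / 11281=0.03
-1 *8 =-8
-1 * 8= -8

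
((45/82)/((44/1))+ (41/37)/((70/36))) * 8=4.66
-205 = -205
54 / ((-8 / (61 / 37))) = -1647 / 148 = -11.13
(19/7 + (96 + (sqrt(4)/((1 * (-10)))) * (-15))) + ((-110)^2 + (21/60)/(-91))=12201.71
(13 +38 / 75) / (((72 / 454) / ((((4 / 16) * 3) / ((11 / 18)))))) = 229951 / 2200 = 104.52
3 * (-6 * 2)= -36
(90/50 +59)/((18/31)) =4712/45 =104.71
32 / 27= 1.19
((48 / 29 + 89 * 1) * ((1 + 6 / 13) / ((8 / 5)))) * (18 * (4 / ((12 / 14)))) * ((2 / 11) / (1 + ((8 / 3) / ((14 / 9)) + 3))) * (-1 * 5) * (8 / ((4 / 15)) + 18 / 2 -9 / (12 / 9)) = -35689.23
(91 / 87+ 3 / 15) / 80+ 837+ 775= 28049071 / 17400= 1612.02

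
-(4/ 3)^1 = -4/ 3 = -1.33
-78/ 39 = -2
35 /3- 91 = -238 /3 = -79.33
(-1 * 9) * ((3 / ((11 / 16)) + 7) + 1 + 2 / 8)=-4995 / 44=-113.52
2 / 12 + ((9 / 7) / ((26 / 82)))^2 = 825247 / 49686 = 16.61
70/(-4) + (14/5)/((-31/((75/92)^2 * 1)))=-17.56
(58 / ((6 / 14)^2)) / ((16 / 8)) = 1421 / 9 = 157.89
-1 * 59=-59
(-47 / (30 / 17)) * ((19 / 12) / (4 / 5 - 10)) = 15181 / 3312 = 4.58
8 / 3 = 2.67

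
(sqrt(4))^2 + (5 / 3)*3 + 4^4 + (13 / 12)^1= 3193 / 12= 266.08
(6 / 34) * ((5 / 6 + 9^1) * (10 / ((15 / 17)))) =59 / 3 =19.67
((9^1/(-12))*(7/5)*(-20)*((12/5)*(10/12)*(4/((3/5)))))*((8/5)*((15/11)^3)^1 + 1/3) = 1229.32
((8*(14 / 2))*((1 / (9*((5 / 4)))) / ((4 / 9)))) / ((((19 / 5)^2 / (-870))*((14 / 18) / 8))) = -2505600 / 361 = -6940.72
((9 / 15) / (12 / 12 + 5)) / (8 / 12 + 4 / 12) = 1 / 10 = 0.10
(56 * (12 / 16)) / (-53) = -42 / 53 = -0.79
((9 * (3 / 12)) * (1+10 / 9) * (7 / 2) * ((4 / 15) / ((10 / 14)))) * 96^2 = 1430016 / 25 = 57200.64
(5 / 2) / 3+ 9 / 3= 23 / 6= 3.83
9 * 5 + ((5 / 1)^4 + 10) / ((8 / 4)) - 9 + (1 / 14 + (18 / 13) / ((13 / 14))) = 420039 / 1183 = 355.06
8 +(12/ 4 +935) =946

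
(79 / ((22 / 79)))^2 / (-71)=-38950081 / 34364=-1133.46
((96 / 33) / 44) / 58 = 4 / 3509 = 0.00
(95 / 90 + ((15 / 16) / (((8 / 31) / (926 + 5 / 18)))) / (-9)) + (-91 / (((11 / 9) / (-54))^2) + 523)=-148439801635 / 836352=-177484.84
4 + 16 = 20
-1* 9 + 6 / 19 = -165 / 19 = -8.68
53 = 53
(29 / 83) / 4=29 / 332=0.09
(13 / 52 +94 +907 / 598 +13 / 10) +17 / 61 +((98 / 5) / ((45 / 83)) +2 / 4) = 2199566309 / 16415100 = 134.00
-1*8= -8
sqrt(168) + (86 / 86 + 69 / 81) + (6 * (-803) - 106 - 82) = -135112 / 27 + 2 * sqrt(42) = -4991.19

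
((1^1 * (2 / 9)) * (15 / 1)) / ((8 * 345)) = 1 / 828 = 0.00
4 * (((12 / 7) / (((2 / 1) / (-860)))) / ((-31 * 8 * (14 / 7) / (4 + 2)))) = 7740 / 217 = 35.67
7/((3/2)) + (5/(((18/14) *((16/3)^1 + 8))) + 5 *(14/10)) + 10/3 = 15.29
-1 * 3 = -3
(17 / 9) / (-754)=-0.00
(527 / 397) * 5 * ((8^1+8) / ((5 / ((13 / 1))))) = 276.11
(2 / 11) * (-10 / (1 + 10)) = -20 / 121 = -0.17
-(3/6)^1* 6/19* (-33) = 99/19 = 5.21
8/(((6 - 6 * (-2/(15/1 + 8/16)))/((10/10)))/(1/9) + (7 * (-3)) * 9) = -248/3969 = -0.06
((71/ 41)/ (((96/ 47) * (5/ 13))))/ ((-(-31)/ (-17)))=-737477/ 610080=-1.21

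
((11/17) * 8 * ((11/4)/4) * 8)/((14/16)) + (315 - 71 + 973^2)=112693659/119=947005.54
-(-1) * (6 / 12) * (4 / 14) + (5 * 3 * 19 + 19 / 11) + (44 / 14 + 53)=26412 / 77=343.01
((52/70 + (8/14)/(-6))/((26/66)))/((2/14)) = 748/65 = 11.51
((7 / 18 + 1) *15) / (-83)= -125 / 498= -0.25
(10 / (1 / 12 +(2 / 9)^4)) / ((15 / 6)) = 104976 / 2251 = 46.64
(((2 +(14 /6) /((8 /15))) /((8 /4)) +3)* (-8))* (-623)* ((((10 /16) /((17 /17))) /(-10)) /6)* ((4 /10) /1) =-20559 /160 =-128.49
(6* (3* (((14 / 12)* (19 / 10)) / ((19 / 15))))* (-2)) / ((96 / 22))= -231 / 16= -14.44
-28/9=-3.11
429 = 429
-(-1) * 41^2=1681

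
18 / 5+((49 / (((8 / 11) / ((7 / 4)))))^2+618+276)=75773357 / 5120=14799.48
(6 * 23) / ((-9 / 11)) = -506 / 3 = -168.67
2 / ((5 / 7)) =14 / 5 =2.80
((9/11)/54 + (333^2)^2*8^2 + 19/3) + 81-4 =51939868241405/66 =786967700627.35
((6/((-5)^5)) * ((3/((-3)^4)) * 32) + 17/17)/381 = 28061/10715625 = 0.00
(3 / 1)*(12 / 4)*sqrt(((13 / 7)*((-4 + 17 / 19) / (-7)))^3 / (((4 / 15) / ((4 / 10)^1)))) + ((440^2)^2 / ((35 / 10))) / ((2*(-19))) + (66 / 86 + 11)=-1611681212702 / 5719 + 6903*sqrt(87438) / 247646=-281811709.31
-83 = -83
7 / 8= 0.88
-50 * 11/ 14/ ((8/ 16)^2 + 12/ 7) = -20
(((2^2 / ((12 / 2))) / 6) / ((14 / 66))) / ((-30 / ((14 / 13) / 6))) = -11 / 3510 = -0.00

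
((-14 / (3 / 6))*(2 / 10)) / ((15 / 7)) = -196 / 75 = -2.61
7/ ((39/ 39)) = 7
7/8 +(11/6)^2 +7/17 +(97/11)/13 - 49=-7644313/175032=-43.67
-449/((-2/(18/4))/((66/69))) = 44451/46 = 966.33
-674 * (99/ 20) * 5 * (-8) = 133452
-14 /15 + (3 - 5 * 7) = -494 /15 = -32.93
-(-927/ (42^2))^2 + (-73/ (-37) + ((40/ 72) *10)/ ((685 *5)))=2976635339/ 1752576336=1.70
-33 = -33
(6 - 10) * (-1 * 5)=20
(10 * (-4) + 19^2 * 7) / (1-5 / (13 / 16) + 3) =-32331 / 28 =-1154.68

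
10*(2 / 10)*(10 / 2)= 10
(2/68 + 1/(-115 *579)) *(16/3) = 532408/3395835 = 0.16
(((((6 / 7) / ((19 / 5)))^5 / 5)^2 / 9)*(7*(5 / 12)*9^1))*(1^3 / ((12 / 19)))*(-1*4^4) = -209952000000000 / 13021612539908538853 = -0.00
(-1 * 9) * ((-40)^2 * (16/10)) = -23040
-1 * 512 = -512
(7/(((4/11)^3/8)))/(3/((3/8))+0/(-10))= 9317/64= 145.58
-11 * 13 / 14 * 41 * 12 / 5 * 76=-2673528 / 35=-76386.51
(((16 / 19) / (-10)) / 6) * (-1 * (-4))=-16 / 285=-0.06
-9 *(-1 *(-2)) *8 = -144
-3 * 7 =-21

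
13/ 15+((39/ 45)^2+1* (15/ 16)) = 9199/ 3600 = 2.56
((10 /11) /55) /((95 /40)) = 16 /2299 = 0.01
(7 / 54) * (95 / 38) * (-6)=-35 / 18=-1.94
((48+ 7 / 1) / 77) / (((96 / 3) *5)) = 1 / 224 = 0.00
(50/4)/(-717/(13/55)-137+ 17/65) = -125/31702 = -0.00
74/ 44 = 37/ 22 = 1.68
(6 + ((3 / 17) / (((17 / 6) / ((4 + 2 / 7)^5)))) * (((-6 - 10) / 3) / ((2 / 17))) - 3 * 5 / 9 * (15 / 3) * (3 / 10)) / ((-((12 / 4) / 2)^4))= 18646399736 / 23143239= 805.70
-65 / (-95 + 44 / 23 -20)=1495 / 2601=0.57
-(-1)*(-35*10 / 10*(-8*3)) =840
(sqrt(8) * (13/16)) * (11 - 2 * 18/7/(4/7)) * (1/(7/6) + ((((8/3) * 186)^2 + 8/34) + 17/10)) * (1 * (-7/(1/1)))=-3805910719 * sqrt(2)/680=-7915250.82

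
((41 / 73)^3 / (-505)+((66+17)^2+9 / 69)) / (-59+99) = 31128068958067 / 180737298200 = 172.23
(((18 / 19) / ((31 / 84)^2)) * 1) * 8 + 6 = 1125618 / 18259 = 61.65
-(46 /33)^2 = -1.94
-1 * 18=-18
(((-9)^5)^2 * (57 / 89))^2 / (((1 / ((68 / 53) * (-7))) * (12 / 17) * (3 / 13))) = -115424134250693479564037139 / 419813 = -274941781818794271649.61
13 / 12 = 1.08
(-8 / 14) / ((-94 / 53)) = 106 / 329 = 0.32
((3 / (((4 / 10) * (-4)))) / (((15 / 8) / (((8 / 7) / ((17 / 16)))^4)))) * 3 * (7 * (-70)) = 1967.75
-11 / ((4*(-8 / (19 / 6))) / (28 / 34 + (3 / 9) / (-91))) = 795245 / 891072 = 0.89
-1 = -1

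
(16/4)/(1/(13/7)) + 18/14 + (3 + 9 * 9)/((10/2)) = 893/35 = 25.51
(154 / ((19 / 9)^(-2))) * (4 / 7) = 31768 / 81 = 392.20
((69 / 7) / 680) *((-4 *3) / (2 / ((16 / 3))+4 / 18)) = -7452 / 25585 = -0.29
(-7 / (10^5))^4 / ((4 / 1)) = 2401 / 400000000000000000000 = 0.00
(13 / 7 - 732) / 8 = -5111 / 56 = -91.27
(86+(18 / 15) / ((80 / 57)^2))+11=1561747 / 16000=97.61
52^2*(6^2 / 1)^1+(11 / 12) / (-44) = 4672511 / 48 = 97343.98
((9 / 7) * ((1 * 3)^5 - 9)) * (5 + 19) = 50544 / 7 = 7220.57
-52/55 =-0.95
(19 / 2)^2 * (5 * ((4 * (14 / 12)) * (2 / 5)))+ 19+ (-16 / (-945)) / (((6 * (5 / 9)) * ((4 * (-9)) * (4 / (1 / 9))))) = 219769199 / 255150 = 861.33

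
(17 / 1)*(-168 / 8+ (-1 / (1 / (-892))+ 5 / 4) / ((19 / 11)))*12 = 1923057 / 19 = 101213.53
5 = 5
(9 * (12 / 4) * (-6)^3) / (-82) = 71.12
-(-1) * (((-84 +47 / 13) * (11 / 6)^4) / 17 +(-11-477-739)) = -366732277 / 286416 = -1280.42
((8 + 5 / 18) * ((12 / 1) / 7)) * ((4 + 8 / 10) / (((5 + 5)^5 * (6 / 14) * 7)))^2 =149 / 41015625000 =0.00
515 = 515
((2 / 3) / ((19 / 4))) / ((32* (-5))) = -1 / 1140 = -0.00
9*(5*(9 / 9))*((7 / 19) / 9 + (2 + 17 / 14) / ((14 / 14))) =38965 / 266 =146.48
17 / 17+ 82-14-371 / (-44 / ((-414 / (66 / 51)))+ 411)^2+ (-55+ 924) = 1963426371561431 / 2093209984849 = 938.00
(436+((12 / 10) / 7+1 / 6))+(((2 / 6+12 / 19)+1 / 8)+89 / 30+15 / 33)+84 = 92142529 / 175560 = 524.85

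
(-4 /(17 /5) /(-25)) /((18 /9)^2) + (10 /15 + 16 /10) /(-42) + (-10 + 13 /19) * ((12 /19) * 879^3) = -7724682050296366 /1933155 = -3995893785.18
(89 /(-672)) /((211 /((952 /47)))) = -1513 /119004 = -0.01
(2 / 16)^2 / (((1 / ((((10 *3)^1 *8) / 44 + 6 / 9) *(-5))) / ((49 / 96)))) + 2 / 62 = -665719 / 3142656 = -0.21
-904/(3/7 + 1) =-632.80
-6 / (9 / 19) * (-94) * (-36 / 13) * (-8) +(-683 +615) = 342028 / 13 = 26309.85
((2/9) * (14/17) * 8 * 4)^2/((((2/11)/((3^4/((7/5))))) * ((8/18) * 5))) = 1419264/289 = 4910.95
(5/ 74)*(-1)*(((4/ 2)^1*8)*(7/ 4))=-1.89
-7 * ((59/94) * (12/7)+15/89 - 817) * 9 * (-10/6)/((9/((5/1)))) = -47585.74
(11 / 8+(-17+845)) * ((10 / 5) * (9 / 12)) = 19905 / 16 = 1244.06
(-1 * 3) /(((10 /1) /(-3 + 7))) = -6 /5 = -1.20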